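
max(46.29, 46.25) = 46.29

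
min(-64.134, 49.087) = -64.134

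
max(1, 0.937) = 1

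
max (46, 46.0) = 46.0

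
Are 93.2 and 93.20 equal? Yes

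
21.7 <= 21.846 True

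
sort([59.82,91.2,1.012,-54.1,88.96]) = [-54.1,1.012,59.82,88.96,91.2]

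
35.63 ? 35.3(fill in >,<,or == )>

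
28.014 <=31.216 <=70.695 True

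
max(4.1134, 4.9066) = 4.9066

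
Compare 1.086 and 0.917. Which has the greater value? 1.086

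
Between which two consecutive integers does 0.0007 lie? 0 and 1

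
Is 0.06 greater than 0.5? No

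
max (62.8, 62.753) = 62.8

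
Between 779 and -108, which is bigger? 779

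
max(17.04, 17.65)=17.65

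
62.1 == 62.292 False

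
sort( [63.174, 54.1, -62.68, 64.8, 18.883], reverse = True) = [64.8, 63.174, 54.1, 18.883, -62.68]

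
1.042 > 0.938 True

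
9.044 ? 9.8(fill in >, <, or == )<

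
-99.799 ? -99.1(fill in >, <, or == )<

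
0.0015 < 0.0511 True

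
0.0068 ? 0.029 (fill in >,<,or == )<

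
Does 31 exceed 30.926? Yes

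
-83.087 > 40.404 False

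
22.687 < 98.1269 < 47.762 False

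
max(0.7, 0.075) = 0.7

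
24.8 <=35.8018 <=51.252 True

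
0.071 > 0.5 False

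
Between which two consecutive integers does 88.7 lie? 88 and 89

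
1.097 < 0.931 False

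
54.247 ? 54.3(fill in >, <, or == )<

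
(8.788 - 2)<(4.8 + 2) True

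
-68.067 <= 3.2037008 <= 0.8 False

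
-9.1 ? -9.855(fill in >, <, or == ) >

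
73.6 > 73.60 False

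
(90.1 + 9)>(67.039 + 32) True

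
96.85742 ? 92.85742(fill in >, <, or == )>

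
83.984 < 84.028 True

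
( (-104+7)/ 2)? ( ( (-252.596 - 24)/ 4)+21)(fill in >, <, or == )<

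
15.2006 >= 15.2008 False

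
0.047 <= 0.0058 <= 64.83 False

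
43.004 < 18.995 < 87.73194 False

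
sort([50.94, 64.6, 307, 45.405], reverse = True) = [307, 64.6, 50.94, 45.405]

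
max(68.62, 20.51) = 68.62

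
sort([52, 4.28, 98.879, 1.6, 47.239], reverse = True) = [98.879, 52, 47.239, 4.28, 1.6]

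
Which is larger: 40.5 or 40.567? 40.567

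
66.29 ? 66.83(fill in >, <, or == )<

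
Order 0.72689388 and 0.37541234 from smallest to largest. 0.37541234, 0.72689388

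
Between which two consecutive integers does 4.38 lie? 4 and 5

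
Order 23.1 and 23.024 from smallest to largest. 23.024, 23.1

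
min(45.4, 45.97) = 45.4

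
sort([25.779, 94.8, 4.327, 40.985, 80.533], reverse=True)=[94.8, 80.533, 40.985, 25.779, 4.327]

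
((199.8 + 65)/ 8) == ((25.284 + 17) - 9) False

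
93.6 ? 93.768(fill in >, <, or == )<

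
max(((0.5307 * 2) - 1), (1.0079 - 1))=0.0614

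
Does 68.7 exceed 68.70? No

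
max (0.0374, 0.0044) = 0.0374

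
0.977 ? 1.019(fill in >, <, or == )<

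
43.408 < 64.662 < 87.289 True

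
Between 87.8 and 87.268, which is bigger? 87.8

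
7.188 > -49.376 True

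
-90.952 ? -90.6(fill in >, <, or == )<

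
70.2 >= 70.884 False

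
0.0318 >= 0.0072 True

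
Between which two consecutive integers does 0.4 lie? 0 and 1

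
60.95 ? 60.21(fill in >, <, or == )>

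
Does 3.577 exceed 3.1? Yes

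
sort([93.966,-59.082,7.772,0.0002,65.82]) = [-59.082,0.0002,7.772,65.82,93.966]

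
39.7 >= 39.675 True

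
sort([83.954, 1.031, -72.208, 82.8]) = [-72.208, 1.031, 82.8, 83.954]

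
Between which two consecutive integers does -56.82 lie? -57 and -56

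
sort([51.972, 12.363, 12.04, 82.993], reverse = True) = [82.993, 51.972, 12.363, 12.04]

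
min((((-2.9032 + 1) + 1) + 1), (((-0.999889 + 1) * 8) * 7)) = 0.006216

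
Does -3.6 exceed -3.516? No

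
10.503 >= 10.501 True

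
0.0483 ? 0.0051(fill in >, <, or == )>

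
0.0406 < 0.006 False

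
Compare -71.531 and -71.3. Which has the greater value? -71.3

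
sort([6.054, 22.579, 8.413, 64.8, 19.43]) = [6.054, 8.413, 19.43, 22.579, 64.8]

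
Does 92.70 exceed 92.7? No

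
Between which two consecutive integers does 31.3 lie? 31 and 32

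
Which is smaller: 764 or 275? 275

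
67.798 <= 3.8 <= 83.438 False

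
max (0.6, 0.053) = 0.6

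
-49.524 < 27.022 True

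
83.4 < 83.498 True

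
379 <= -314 False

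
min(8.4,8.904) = 8.4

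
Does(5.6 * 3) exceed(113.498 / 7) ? Yes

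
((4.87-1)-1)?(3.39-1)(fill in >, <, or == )>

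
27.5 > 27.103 True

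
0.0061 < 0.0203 True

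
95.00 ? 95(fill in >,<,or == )==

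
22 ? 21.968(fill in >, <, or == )>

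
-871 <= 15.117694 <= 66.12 True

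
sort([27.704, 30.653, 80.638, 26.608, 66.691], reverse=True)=[80.638, 66.691, 30.653, 27.704, 26.608]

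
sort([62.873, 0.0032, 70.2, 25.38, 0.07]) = [0.0032, 0.07, 25.38, 62.873, 70.2]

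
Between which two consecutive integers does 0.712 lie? 0 and 1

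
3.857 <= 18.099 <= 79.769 True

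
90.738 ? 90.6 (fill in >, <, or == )>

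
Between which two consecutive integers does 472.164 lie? 472 and 473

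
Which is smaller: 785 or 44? 44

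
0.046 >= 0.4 False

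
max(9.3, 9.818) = 9.818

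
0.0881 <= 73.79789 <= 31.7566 False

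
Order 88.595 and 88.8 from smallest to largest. 88.595, 88.8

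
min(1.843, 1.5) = 1.5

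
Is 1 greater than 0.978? Yes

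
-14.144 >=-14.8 True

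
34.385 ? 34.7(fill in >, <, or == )<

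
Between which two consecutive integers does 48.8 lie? 48 and 49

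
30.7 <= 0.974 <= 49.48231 False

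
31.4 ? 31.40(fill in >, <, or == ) ==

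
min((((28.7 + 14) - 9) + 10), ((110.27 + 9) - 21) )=43.7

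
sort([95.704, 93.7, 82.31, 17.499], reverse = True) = [95.704, 93.7, 82.31, 17.499]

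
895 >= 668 True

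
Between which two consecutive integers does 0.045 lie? 0 and 1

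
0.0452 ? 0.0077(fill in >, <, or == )>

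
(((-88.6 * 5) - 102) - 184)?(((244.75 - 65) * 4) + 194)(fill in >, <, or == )<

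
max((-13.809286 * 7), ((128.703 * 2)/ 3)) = 85.802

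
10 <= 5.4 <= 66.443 False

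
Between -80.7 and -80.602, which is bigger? -80.602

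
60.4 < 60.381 False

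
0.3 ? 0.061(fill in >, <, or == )>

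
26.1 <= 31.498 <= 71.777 True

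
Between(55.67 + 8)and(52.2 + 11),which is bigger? (55.67 + 8)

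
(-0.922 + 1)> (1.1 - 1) False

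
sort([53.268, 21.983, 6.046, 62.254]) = [6.046, 21.983, 53.268, 62.254]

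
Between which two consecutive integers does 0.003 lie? 0 and 1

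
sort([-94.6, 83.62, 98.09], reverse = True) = [98.09, 83.62, -94.6]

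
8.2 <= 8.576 True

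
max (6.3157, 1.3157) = 6.3157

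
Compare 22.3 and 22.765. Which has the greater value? 22.765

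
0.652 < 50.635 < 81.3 True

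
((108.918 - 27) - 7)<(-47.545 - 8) False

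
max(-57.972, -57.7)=-57.7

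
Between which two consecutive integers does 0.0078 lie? 0 and 1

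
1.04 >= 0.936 True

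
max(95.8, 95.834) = 95.834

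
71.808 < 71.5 False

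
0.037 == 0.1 False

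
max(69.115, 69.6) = 69.6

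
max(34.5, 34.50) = 34.50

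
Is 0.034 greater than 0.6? No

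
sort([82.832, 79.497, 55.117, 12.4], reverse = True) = [82.832, 79.497, 55.117, 12.4]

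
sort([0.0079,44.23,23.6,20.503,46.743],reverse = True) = [46.743,44.23,23.6,20.503,0.0079]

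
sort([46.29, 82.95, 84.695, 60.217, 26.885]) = [26.885, 46.29, 60.217, 82.95, 84.695]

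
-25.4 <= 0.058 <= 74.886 True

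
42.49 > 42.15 True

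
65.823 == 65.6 False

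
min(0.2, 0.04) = 0.04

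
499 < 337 False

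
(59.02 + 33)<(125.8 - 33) True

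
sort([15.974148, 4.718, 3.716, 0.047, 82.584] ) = [0.047, 3.716, 4.718, 15.974148, 82.584]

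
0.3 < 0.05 False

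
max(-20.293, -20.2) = -20.2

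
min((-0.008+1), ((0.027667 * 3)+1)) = 0.992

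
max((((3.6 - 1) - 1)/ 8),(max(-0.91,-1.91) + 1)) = 0.2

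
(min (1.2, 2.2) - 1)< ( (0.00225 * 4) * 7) False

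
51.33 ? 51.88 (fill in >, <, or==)<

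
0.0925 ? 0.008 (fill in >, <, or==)>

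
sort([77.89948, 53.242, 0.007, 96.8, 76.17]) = [0.007, 53.242, 76.17, 77.89948, 96.8]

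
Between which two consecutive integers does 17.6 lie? 17 and 18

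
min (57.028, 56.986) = 56.986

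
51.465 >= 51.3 True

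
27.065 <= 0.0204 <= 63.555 False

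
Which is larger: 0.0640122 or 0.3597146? 0.3597146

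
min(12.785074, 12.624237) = 12.624237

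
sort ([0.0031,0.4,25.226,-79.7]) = [-79.7,0.0031,0.4,25.226]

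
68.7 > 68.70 False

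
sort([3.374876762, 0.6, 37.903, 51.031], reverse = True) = [51.031, 37.903, 3.374876762, 0.6]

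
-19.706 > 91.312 False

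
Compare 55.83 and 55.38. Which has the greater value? 55.83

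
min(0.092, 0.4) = 0.092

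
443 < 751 True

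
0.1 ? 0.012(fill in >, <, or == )>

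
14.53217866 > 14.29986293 True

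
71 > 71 False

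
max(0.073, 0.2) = 0.2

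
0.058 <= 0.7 True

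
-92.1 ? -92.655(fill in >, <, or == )>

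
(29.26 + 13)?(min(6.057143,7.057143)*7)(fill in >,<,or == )<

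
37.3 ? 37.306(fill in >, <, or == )<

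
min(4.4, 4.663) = 4.4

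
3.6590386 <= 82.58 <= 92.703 True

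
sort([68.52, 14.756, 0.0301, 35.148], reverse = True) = [68.52, 35.148, 14.756, 0.0301]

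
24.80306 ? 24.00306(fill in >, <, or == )>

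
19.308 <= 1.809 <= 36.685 False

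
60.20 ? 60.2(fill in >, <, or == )==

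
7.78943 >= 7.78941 True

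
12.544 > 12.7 False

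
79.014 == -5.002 False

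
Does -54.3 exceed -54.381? Yes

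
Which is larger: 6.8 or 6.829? 6.829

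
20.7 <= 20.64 False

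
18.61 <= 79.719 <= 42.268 False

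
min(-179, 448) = -179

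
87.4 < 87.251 False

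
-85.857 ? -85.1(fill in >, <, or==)<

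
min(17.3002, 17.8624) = 17.3002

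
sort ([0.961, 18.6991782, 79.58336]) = [0.961, 18.6991782, 79.58336]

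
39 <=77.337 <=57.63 False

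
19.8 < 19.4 False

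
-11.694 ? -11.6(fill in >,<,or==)<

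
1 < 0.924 False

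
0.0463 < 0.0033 False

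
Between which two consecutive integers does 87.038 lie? 87 and 88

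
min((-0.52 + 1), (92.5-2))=0.48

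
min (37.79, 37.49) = 37.49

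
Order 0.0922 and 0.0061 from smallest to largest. 0.0061, 0.0922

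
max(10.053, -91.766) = 10.053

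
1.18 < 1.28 True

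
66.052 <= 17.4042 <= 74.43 False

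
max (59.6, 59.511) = 59.6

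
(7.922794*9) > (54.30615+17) False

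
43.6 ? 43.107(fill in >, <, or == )>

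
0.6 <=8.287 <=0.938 False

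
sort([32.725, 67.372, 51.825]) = [32.725, 51.825, 67.372]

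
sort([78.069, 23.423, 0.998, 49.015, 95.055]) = [0.998, 23.423, 49.015, 78.069, 95.055]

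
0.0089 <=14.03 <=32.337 True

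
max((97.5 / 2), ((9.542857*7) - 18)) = 48.799999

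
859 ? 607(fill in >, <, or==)>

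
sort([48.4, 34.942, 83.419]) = [34.942, 48.4, 83.419]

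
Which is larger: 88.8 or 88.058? 88.8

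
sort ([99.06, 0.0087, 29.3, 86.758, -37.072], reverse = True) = [99.06, 86.758, 29.3, 0.0087, -37.072]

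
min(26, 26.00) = 26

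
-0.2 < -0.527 False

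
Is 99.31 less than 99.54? Yes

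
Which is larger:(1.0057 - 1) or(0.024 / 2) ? (0.024 / 2)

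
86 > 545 False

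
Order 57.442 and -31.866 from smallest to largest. -31.866, 57.442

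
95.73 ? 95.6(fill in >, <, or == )>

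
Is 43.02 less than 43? No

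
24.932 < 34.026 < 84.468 True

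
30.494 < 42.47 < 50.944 True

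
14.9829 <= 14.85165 False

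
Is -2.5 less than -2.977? No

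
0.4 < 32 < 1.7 False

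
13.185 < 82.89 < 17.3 False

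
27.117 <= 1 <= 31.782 False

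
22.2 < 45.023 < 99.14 True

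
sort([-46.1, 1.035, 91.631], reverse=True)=[91.631, 1.035, -46.1]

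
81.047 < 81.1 True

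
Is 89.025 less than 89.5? Yes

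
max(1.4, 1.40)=1.40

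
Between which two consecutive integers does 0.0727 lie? 0 and 1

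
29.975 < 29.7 False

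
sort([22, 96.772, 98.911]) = [22, 96.772, 98.911]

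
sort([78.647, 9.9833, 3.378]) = [3.378, 9.9833, 78.647]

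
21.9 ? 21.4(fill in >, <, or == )>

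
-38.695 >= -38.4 False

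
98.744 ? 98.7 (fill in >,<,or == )>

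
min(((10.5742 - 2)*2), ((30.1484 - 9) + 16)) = 17.1484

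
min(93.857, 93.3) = 93.3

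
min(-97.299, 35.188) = -97.299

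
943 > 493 True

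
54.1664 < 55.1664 True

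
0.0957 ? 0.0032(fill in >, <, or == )>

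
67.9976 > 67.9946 True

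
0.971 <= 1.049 True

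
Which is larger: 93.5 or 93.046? 93.5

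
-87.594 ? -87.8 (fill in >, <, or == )>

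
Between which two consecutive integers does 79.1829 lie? 79 and 80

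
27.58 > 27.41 True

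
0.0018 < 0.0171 True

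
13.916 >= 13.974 False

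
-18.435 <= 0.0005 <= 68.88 True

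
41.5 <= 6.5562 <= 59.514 False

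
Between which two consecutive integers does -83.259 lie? -84 and -83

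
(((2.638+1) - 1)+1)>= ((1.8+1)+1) False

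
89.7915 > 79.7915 True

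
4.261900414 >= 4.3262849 False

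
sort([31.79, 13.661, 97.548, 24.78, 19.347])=[13.661, 19.347, 24.78, 31.79, 97.548]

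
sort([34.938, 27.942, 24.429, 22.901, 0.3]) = [0.3, 22.901, 24.429, 27.942, 34.938]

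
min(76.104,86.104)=76.104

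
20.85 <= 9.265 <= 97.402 False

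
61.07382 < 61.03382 False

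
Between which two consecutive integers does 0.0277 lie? 0 and 1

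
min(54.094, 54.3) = 54.094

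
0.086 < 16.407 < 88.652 True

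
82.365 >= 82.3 True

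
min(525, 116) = 116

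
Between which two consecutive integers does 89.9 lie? 89 and 90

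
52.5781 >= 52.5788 False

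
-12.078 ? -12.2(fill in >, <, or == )>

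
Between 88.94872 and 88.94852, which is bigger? 88.94872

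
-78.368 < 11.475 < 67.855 True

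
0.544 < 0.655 True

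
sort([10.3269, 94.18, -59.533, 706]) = [-59.533, 10.3269, 94.18, 706]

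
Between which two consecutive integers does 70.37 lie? 70 and 71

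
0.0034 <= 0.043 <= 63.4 True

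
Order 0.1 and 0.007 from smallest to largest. 0.007, 0.1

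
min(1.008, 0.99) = 0.99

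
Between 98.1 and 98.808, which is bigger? 98.808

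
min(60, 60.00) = 60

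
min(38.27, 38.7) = 38.27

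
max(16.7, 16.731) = 16.731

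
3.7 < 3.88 True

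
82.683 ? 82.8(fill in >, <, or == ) <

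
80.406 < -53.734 False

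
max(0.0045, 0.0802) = 0.0802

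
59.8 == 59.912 False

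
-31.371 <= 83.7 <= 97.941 True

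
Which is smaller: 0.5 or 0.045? 0.045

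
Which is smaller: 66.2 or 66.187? 66.187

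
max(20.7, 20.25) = 20.7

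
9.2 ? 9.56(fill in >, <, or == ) <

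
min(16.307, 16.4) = 16.307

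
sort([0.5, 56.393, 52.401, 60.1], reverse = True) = [60.1, 56.393, 52.401, 0.5]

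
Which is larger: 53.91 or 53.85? 53.91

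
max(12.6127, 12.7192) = 12.7192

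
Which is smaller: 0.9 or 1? 0.9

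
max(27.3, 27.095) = 27.3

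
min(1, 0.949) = 0.949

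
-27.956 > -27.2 False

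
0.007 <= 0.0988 True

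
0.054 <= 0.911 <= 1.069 True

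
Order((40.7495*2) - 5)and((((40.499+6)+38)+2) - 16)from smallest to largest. ((((40.499+6)+38)+2) - 16), ((40.7495*2) - 5)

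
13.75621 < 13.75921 True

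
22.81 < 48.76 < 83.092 True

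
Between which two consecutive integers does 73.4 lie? 73 and 74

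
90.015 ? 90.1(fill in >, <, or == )<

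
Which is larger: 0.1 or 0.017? 0.1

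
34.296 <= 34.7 True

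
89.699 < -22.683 False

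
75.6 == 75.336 False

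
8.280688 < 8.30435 True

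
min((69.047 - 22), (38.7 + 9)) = 47.047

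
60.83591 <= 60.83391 False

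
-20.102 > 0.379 False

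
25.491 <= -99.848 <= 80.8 False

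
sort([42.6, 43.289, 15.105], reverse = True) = [43.289, 42.6, 15.105]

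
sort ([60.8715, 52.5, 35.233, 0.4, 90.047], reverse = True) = [90.047, 60.8715, 52.5, 35.233, 0.4]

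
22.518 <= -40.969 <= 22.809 False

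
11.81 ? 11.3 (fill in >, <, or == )>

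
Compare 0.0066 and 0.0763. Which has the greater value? 0.0763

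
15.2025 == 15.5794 False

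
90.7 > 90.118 True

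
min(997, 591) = 591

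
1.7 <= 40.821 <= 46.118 True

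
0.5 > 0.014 True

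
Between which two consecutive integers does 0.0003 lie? 0 and 1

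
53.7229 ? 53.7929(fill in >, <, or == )<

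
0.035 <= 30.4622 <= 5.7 False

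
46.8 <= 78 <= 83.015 True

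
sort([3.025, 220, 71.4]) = [3.025, 71.4, 220]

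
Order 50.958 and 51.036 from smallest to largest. 50.958, 51.036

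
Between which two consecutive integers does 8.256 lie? 8 and 9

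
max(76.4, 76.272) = 76.4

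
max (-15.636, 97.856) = 97.856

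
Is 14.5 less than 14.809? Yes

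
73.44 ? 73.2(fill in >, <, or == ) >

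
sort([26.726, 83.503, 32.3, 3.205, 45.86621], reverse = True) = [83.503, 45.86621, 32.3, 26.726, 3.205]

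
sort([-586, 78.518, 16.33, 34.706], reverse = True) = [78.518, 34.706, 16.33, -586]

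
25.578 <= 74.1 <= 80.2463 True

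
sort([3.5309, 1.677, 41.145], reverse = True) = [41.145, 3.5309, 1.677]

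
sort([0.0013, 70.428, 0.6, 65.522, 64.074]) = [0.0013, 0.6, 64.074, 65.522, 70.428]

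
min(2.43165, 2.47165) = 2.43165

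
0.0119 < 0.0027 False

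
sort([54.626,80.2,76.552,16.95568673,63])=[16.95568673,54.626,63,76.552,80.2]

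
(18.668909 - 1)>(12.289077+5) True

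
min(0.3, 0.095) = 0.095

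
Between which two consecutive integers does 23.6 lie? 23 and 24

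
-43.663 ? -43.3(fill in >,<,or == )<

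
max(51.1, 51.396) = 51.396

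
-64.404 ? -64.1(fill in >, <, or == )<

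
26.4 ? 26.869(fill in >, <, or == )<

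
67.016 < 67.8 True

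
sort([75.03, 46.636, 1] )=[1, 46.636, 75.03]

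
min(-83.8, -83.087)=-83.8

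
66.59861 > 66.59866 False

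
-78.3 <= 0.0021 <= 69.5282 True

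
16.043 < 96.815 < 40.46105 False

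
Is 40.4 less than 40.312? No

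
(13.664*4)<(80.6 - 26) False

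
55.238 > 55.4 False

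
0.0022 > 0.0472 False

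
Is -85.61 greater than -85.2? No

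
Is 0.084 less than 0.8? Yes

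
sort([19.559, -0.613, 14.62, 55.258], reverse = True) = [55.258, 19.559, 14.62, -0.613]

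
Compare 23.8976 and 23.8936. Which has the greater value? 23.8976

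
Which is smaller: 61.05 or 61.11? 61.05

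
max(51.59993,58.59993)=58.59993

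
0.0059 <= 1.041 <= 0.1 False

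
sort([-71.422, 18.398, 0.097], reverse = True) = [18.398, 0.097, -71.422]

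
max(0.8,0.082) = 0.8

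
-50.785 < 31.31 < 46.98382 True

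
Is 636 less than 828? Yes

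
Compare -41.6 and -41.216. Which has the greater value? -41.216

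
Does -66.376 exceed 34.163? No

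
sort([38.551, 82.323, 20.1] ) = [20.1, 38.551, 82.323]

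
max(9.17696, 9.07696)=9.17696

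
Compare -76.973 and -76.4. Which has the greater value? -76.4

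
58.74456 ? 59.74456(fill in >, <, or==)<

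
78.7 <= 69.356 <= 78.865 False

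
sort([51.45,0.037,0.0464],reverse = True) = [51.45,0.0464,0.037]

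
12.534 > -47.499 True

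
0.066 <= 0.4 True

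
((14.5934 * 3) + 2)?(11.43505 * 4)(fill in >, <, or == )>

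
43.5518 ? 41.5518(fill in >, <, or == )>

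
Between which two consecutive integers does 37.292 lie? 37 and 38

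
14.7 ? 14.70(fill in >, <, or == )==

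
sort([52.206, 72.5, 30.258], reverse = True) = [72.5, 52.206, 30.258]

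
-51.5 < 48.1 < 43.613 False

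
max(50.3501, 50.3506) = 50.3506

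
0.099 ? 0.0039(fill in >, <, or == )>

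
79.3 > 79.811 False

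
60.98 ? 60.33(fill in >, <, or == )>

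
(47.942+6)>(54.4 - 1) True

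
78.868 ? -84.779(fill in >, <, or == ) >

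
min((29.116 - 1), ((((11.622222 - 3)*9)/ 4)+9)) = 28.116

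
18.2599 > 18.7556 False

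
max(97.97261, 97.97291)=97.97291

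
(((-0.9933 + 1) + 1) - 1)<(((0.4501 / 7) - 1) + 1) True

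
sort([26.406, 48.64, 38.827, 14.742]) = [14.742, 26.406, 38.827, 48.64]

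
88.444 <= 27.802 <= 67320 False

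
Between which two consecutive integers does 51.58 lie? 51 and 52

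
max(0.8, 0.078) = 0.8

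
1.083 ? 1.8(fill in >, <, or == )<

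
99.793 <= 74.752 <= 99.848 False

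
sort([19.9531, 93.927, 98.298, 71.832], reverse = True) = [98.298, 93.927, 71.832, 19.9531]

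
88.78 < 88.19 False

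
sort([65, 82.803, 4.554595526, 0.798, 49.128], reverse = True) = [82.803, 65, 49.128, 4.554595526, 0.798]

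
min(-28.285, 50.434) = -28.285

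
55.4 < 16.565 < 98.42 False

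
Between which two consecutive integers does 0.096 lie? 0 and 1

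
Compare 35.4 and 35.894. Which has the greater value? 35.894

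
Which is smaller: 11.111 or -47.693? -47.693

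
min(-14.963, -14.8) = -14.963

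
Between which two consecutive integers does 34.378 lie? 34 and 35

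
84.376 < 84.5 True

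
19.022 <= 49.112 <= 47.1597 False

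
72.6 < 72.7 True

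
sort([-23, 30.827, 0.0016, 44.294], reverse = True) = [44.294, 30.827, 0.0016, -23]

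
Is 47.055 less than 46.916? No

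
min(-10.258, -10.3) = -10.3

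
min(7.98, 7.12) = 7.12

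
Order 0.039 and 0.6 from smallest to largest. 0.039, 0.6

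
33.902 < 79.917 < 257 True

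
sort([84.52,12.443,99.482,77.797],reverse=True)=[99.482,84.52,77.797,12.443]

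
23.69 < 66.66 True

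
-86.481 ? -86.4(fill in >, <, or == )<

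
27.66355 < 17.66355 False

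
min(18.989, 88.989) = 18.989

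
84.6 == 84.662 False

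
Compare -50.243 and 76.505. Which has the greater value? 76.505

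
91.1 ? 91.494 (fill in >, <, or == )<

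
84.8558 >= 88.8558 False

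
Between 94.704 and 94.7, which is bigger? 94.704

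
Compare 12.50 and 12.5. They are equal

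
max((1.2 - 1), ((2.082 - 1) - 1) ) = 0.2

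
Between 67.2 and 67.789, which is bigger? 67.789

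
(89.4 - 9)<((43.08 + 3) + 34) False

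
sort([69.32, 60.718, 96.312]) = [60.718, 69.32, 96.312]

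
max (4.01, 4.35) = 4.35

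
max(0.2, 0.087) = 0.2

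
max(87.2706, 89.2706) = 89.2706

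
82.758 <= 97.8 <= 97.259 False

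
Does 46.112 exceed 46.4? No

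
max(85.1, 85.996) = 85.996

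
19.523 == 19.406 False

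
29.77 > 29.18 True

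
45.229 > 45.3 False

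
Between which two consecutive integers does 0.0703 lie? 0 and 1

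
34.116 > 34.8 False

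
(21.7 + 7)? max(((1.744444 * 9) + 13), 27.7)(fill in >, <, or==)>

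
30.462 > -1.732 True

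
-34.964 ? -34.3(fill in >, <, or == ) <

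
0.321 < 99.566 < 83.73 False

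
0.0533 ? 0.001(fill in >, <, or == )>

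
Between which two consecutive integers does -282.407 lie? -283 and -282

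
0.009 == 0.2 False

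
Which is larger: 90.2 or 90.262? 90.262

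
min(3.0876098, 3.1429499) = 3.0876098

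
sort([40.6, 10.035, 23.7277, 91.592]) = [10.035, 23.7277, 40.6, 91.592]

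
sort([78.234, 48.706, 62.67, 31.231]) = [31.231, 48.706, 62.67, 78.234]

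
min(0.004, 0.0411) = 0.004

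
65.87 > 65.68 True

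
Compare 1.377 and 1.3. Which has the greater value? 1.377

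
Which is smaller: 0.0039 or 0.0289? 0.0039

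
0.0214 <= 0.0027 False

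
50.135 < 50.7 True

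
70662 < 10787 False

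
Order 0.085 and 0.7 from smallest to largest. 0.085, 0.7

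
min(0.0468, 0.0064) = 0.0064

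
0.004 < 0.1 True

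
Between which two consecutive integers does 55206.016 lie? 55206 and 55207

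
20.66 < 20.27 False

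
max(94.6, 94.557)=94.6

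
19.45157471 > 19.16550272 True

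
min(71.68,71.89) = 71.68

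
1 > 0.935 True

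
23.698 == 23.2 False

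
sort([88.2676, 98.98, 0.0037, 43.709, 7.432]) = [0.0037, 7.432, 43.709, 88.2676, 98.98]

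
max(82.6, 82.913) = 82.913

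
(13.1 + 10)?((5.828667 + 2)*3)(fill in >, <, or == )<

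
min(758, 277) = 277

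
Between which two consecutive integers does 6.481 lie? 6 and 7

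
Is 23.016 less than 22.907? No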